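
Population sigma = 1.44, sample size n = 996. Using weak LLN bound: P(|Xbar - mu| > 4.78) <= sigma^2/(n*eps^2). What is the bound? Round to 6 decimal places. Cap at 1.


bound = min(1, sigma^2/(n*eps^2))
sigma^2 = 1.44^2 = 2.0736
n*eps^2 = 996 * 4.78^2 = 996 * 22.8484 = 22757.0064
sigma^2/(n*eps^2) = 2.0736 / 22757.0064 ≈ 0.00009112

0.000091


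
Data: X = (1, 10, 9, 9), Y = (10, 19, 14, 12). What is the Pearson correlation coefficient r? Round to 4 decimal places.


r = sum((xi-xbar)(yi-ybar)) / sqrt(sum((xi-xbar)^2) * sum((yi-ybar)^2))
n = 4, xbar = 29/4 = 7.25, ybar = 55/4 = 13.75
Sxy = sum((xi-xbar)(yi-ybar)) = 35.25
Sxx = sum((xi-xbar)^2) = 52.75
Syy = sum((yi-ybar)^2) = 44.75
sqrt(Sxx*Syy) ≈ 48.585620
r = Sxy / sqrt(Sxx*Syy) = 35.25 / 48.585620 ≈ 0.725523

0.7255


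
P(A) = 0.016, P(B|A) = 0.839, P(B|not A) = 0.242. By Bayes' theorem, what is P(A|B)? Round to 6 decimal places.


P(A|B) = P(B|A)*P(A) / P(B), P(B) = P(B|A)*P(A) + P(B|not A)*P(not A)
P(B|A)*P(A) = 0.839 * 0.016 = 0.013424
P(B|not A)*P(not A) = 0.242 * 0.984 = 0.238128
P(B) = 0.013424 + 0.238128 = 0.251552
P(A|B) = 0.013424 / 0.251552 ≈ 0.05336471

0.053365


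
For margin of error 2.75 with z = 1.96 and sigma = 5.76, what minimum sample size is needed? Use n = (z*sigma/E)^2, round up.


z*sigma/E = 1.96 * 5.76 / 2.75 = 28224/6875 ≈ 4.105309
(z*sigma/E)^2 ≈ 16.853563
round up: n = 17

17


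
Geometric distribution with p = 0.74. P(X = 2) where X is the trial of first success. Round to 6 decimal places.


P = (1-p)^(k-1) * p
(1-p)^(k-1) = 0.26^1 = 0.26
P = 0.26 * 0.74 = 0.1924

0.192400


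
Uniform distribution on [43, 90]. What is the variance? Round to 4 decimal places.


Var = (b-a)^2 / 12
(b-a)^2 = (90 - 43)^2 = 2209
Var = 2209/12 ≈ 184.083333

184.0833


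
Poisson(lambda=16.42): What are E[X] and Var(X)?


E[X] = Var(X) = lambda = 16.42

16.42, 16.42


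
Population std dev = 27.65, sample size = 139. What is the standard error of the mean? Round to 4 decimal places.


SE = sigma / sqrt(n)
sqrt(139) ≈ 11.789826
SE = 27.65 / 11.789826 ≈ 2.345242

2.3452


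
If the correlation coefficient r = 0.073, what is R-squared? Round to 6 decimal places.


R^2 = r^2 = (0.073)^2 = 0.005329

0.005329


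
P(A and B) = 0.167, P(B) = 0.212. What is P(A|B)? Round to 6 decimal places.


P(A|B) = P(A and B) / P(B) = 0.167 / 0.212 = 167/212 ≈ 0.78773585

0.787736


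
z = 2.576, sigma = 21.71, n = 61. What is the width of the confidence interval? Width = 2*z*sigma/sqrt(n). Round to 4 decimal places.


width = 2*z*sigma/sqrt(n)
2*z*sigma = 2 * 2.576 * 21.71 = 111.84992
sqrt(61) ≈ 7.810250
width = 111.84992 / 7.810250 ≈ 14.320915

14.3209


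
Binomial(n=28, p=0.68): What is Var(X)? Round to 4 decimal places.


Var = n*p*(1-p) = 28 * 0.68 * 0.32 = 6.0928

6.0928


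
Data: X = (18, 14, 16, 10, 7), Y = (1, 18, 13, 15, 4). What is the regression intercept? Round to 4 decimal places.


a = ybar - b*xbar, where b = sum((xi-xbar)(yi-ybar)) / sum((xi-xbar)^2)
n = 5, xbar = 65/5 = 13, ybar = 51/5 = 10.2
Sxy = sum((xi-xbar)(yi-ybar)) = -7
Sxx = sum((xi-xbar)^2) = 80
b = Sxy / Sxx = -0.0875
a = 10.2 - (-0.0875) * 13 = 11.3375

11.3375


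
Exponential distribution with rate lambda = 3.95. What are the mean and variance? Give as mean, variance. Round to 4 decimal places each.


mean = 1/lam, var = 1/lam^2
mean = 1 / 3.95 = 20/79 ≈ 0.253165
lam^2 = 3.95^2 = 15.6025
var = 1 / 15.6025 = 400/6241 ≈ 0.064092

0.2532, 0.0641


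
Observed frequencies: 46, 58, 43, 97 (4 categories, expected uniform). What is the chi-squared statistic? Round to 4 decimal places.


chi2 = sum((O-E)^2/E), E = total/4
total = 244, E = 244/4 = 61
(46 - 61)^2 / 61 = 225 / 61 = 225/61 ≈ 3.688525
(58 - 61)^2 / 61 = 9 / 61 = 9/61 ≈ 0.147541
(43 - 61)^2 / 61 = 324 / 61 = 324/61 ≈ 5.311475
(97 - 61)^2 / 61 = 1296 / 61 = 1296/61 ≈ 21.245902
chi2 = 1854/61 ≈ 30.393443

30.3934


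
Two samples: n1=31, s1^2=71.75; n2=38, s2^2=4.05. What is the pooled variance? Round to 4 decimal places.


sp^2 = ((n1-1)*s1^2 + (n2-1)*s2^2)/(n1+n2-2)
(n1-1)*s1^2 = 30 * 71.75 = 2152.5
(n2-1)*s2^2 = 37 * 4.05 = 149.85
numerator = 2152.5 + 149.85 = 2302.35
n1+n2-2 = 67
sp^2 = 2302.35 / 67 = 46047/1340 ≈ 34.363433

34.3634


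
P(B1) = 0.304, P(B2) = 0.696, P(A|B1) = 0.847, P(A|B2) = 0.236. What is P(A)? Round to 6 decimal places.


P(A) = P(A|B1)*P(B1) + P(A|B2)*P(B2)
P(A|B1)*P(B1) = 0.847 * 0.304 = 0.257488
P(A|B2)*P(B2) = 0.236 * 0.696 = 0.164256
P(A) = 0.257488 + 0.164256 = 0.421744

0.421744


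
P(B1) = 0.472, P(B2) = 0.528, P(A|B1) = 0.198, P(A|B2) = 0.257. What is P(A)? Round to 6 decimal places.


P(A) = P(A|B1)*P(B1) + P(A|B2)*P(B2)
P(A|B1)*P(B1) = 0.198 * 0.472 = 0.093456
P(A|B2)*P(B2) = 0.257 * 0.528 = 0.135696
P(A) = 0.093456 + 0.135696 = 0.229152

0.229152


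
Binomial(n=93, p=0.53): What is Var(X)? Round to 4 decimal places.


Var = n*p*(1-p) = 93 * 0.53 * 0.47 = 23.1663

23.1663


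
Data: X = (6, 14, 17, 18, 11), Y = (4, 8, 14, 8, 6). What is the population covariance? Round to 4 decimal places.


Cov = (1/n)*sum((xi-xbar)(yi-ybar))
n = 5, xbar = 66/5 = 13.2, ybar = 40/5 = 8
sum((xi-xbar)(yi-ybar)) = 56
Cov = 56 / 5 = 11.2

11.2000


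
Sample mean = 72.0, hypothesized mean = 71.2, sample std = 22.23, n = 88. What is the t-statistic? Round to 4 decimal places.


t = (xbar - mu0) / (s/sqrt(n))
xbar - mu0 = 72.0 - 71.2 = 0.8
sqrt(88) ≈ 9.38083152
s/sqrt(n) = 22.23 / 9.38083152 ≈ 2.36972596
t = 0.8 / 2.36972596 ≈ 0.337592

0.3376


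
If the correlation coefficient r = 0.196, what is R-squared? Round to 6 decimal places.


R^2 = r^2 = (0.196)^2 = 0.038416

0.038416


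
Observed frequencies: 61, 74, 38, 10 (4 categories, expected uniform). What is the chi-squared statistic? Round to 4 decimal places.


chi2 = sum((O-E)^2/E), E = total/4
total = 183, E = 183/4 = 45.75
(61 - 45.75)^2 / 45.75 = 232.5625 / 45.75 = 61/12 ≈ 5.083333
(74 - 45.75)^2 / 45.75 = 798.0625 / 45.75 = 12769/732 ≈ 17.443989
(38 - 45.75)^2 / 45.75 = 60.0625 / 45.75 = 961/732 ≈ 1.312842
(10 - 45.75)^2 / 45.75 = 1278.0625 / 45.75 = 20449/732 ≈ 27.935792
chi2 = 9475/183 ≈ 51.775956

51.7760


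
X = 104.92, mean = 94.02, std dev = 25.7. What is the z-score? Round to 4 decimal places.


z = (X - mu) / sigma
X - mu = 104.92 - 94.02 = 10.9
z = 10.9 / 25.7 = 109/257 ≈ 0.424125

0.4241


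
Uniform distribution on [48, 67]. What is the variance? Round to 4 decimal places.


Var = (b-a)^2 / 12
(b-a)^2 = (67 - 48)^2 = 361
Var = 361/12 ≈ 30.083333

30.0833


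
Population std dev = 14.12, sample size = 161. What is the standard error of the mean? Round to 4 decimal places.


SE = sigma / sqrt(n)
sqrt(161) ≈ 12.688578
SE = 14.12 / 12.688578 ≈ 1.112812

1.1128


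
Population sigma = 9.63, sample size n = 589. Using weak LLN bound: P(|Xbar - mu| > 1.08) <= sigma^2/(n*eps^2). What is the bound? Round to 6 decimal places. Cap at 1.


bound = min(1, sigma^2/(n*eps^2))
sigma^2 = 9.63^2 = 92.7369
n*eps^2 = 589 * 1.08^2 = 589 * 1.1664 = 687.0096
sigma^2/(n*eps^2) = 92.7369 / 687.0096 ≈ 0.13498632

0.134986


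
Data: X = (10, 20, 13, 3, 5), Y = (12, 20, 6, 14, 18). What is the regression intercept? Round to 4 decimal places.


a = ybar - b*xbar, where b = sum((xi-xbar)(yi-ybar)) / sum((xi-xbar)^2)
n = 5, xbar = 51/5 = 10.2, ybar = 70/5 = 14
Sxy = sum((xi-xbar)(yi-ybar)) = 16
Sxx = sum((xi-xbar)^2) = 182.8
b = Sxy / Sxx = 40/457 ≈ 0.087527
a = 14 - 0.087527 * 10.2 = 5990/457 ≈ 13.107221

13.1072


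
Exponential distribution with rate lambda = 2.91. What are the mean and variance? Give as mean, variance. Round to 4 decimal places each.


mean = 1/lam, var = 1/lam^2
mean = 1 / 2.91 = 100/291 ≈ 0.343643
lam^2 = 2.91^2 = 8.4681
var = 1 / 8.4681 ≈ 0.118090

0.3436, 0.1181


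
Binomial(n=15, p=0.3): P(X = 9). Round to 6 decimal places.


P = C(n,k) * p^k * (1-p)^(n-k)
C(15,9) = 5005
p^k = 0.3^9 = 0.000019683
(1-p)^(n-k) = 0.7^6 = 0.117649
P = 5005 * 0.000019683 * 0.117649 ≈ 0.011590

0.011590


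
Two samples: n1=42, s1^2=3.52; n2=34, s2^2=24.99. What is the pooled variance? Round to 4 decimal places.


sp^2 = ((n1-1)*s1^2 + (n2-1)*s2^2)/(n1+n2-2)
(n1-1)*s1^2 = 41 * 3.52 = 144.32
(n2-1)*s2^2 = 33 * 24.99 = 824.67
numerator = 144.32 + 824.67 = 968.99
n1+n2-2 = 74
sp^2 = 968.99 / 74 = 96899/7400 ≈ 13.094459

13.0945


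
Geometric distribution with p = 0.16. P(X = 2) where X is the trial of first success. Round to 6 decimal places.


P = (1-p)^(k-1) * p
(1-p)^(k-1) = 0.84^1 = 0.84
P = 0.84 * 0.16 = 0.1344

0.134400


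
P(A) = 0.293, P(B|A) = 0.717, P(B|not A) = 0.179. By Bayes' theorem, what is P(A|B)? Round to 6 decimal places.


P(A|B) = P(B|A)*P(A) / P(B), P(B) = P(B|A)*P(A) + P(B|not A)*P(not A)
P(B|A)*P(A) = 0.717 * 0.293 = 0.210081
P(B|not A)*P(not A) = 0.179 * 0.707 = 0.126553
P(B) = 0.210081 + 0.126553 = 0.336634
P(A|B) = 0.210081 / 0.336634 ≈ 0.62406352

0.624064


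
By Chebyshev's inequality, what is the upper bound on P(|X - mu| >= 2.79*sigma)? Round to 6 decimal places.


P <= 1/k^2
k^2 = 2.79^2 = 7.7841
1/k^2 = 1 / 7.7841 ≈ 0.12846700

0.128467


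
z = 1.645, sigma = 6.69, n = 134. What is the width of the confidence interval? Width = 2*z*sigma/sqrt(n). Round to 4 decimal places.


width = 2*z*sigma/sqrt(n)
2*z*sigma = 2 * 1.645 * 6.69 = 22.0101
sqrt(134) ≈ 11.575837
width = 22.0101 / 11.575837 ≈ 1.901383

1.9014


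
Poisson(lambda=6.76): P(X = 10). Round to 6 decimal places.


P = e^(-lam) * lam^k / k!
e^(-6.76) ≈ 0.001159229
lam^k = 6.76^10 ≈ 199281488.952094
k! = 10! = 3628800
P = 0.001159229 * 199281488.952094 / 3628800 ≈ 0.063661

0.063661


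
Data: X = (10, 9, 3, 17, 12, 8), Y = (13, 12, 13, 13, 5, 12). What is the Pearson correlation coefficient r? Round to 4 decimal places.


r = sum((xi-xbar)(yi-ybar)) / sqrt(sum((xi-xbar)^2) * sum((yi-ybar)^2))
n = 6, xbar = 59/6 ≈ 9.833333, ybar = 68/6 = 34/3 ≈ 11.333333
Sxy = sum((xi-xbar)(yi-ybar)) = -44/3 ≈ -14.666667
Sxx = sum((xi-xbar)^2) = 641/6 ≈ 106.833333
Syy = sum((yi-ybar)^2) = 148/3 ≈ 49.333333
sqrt(Sxx*Syy) ≈ 72.597827
r = Sxy / sqrt(Sxx*Syy) = -14.666667 / 72.597827 ≈ -0.202026

-0.2020


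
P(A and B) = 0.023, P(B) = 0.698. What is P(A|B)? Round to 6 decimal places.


P(A|B) = P(A and B) / P(B) = 0.023 / 0.698 = 23/698 ≈ 0.03295129

0.032951


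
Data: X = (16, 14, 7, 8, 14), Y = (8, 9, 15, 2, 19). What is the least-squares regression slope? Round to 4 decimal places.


b = sum((xi-xbar)(yi-ybar)) / sum((xi-xbar)^2)
n = 5, xbar = 59/5 = 11.8, ybar = 53/5 = 10.6
Sxy = sum((xi-xbar)(yi-ybar)) = 15.6
Sxx = sum((xi-xbar)^2) = 64.8
b = Sxy / Sxx = 13/54 ≈ 0.240741

0.2407


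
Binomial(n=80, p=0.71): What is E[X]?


E[X] = n*p = 80 * 0.71 = 56.8

56.8


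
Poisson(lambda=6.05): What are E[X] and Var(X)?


E[X] = Var(X) = lambda = 6.05

6.05, 6.05


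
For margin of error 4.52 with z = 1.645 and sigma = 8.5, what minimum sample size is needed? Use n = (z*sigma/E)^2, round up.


z*sigma/E = 1.645 * 8.5 / 4.52 = 5593/1808 ≈ 3.093473
(z*sigma/E)^2 ≈ 9.569578
round up: n = 10

10


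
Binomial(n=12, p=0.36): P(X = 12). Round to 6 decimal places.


P = C(n,k) * p^k * (1-p)^(n-k)
C(12,12) = 1
p^k = 0.36^12 ≈ 0.000004738381
(1-p)^(n-k) = 0.64^0 = 1
P = 1 * 0.000004738381 * 1 ≈ 0.000005

0.000005


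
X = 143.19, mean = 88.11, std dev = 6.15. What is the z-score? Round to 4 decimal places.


z = (X - mu) / sigma
X - mu = 143.19 - 88.11 = 55.08
z = 55.08 / 6.15 = 1836/205 ≈ 8.956098

8.9561


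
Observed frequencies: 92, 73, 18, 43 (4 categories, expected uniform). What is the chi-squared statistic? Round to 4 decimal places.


chi2 = sum((O-E)^2/E), E = total/4
total = 226, E = 226/4 = 56.5
(92 - 56.5)^2 / 56.5 = 1260.25 / 56.5 = 5041/226 ≈ 22.305310
(73 - 56.5)^2 / 56.5 = 272.25 / 56.5 = 1089/226 ≈ 4.818584
(18 - 56.5)^2 / 56.5 = 1482.25 / 56.5 = 5929/226 ≈ 26.234513
(43 - 56.5)^2 / 56.5 = 182.25 / 56.5 = 729/226 ≈ 3.225664
chi2 = 6394/113 ≈ 56.584071

56.5841


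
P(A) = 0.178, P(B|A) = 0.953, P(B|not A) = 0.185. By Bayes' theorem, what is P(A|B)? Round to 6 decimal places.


P(A|B) = P(B|A)*P(A) / P(B), P(B) = P(B|A)*P(A) + P(B|not A)*P(not A)
P(B|A)*P(A) = 0.953 * 0.178 = 0.169634
P(B|not A)*P(not A) = 0.185 * 0.822 = 0.15207
P(B) = 0.169634 + 0.15207 = 0.321704
P(A|B) = 0.169634 / 0.321704 ≈ 0.52729839

0.527298


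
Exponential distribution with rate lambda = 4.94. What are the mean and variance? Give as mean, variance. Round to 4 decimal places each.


mean = 1/lam, var = 1/lam^2
mean = 1 / 4.94 = 50/247 ≈ 0.202429
lam^2 = 4.94^2 = 24.4036
var = 1 / 24.4036 ≈ 0.040978

0.2024, 0.0410


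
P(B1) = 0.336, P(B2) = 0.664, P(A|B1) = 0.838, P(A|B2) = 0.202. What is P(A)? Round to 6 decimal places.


P(A) = P(A|B1)*P(B1) + P(A|B2)*P(B2)
P(A|B1)*P(B1) = 0.838 * 0.336 = 0.281568
P(A|B2)*P(B2) = 0.202 * 0.664 = 0.134128
P(A) = 0.281568 + 0.134128 = 0.415696

0.415696


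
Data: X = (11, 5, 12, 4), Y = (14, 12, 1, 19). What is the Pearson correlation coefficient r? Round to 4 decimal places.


r = sum((xi-xbar)(yi-ybar)) / sqrt(sum((xi-xbar)^2) * sum((yi-ybar)^2))
n = 4, xbar = 32/4 = 8, ybar = 46/4 = 11.5
Sxy = sum((xi-xbar)(yi-ybar)) = -66
Sxx = sum((xi-xbar)^2) = 50
Syy = sum((yi-ybar)^2) = 173
sqrt(Sxx*Syy) ≈ 93.005376
r = Sxy / sqrt(Sxx*Syy) = -66 / 93.005376 ≈ -0.709636

-0.7096


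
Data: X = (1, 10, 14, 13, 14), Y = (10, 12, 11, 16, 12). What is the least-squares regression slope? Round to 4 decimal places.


b = sum((xi-xbar)(yi-ybar)) / sum((xi-xbar)^2)
n = 5, xbar = 52/5 = 10.4, ybar = 61/5 = 12.2
Sxy = sum((xi-xbar)(yi-ybar)) = 25.6
Sxx = sum((xi-xbar)^2) = 121.2
b = Sxy / Sxx = 64/303 ≈ 0.211221

0.2112


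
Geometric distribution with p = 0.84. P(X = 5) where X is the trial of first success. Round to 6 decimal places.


P = (1-p)^(k-1) * p
(1-p)^(k-1) = 0.16^4 = 0.00065536
P = 0.00065536 * 0.84 = 0.0005505024

0.000551


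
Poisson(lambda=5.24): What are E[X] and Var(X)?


E[X] = Var(X) = lambda = 5.24

5.24, 5.24


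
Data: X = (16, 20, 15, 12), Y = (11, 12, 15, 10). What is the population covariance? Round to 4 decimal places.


Cov = (1/n)*sum((xi-xbar)(yi-ybar))
n = 4, xbar = 63/4 = 15.75, ybar = 48/4 = 12
sum((xi-xbar)(yi-ybar)) = 5
Cov = 5 / 4 = 1.25

1.2500


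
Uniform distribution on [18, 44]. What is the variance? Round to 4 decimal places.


Var = (b-a)^2 / 12
(b-a)^2 = (44 - 18)^2 = 676
Var = 676/12 ≈ 56.333333

56.3333


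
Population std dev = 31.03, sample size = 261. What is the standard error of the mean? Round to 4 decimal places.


SE = sigma / sqrt(n)
sqrt(261) ≈ 16.155494
SE = 31.03 / 16.155494 ≈ 1.920709

1.9207


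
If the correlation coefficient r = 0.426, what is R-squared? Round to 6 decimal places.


R^2 = r^2 = (0.426)^2 = 0.181476

0.181476


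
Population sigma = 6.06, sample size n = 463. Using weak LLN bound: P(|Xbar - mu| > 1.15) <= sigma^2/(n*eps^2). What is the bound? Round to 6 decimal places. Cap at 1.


bound = min(1, sigma^2/(n*eps^2))
sigma^2 = 6.06^2 = 36.7236
n*eps^2 = 463 * 1.15^2 = 463 * 1.3225 = 612.3175
sigma^2/(n*eps^2) = 36.7236 / 612.3175 ≈ 0.05997477

0.059975


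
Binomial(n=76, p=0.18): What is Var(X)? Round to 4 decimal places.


Var = n*p*(1-p) = 76 * 0.18 * 0.82 = 11.2176

11.2176


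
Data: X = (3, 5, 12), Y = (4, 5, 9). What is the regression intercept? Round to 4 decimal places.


a = ybar - b*xbar, where b = sum((xi-xbar)(yi-ybar)) / sum((xi-xbar)^2)
n = 3, xbar = 20/3 ≈ 6.666667, ybar = 18/3 = 6
Sxy = sum((xi-xbar)(yi-ybar)) = 25
Sxx = sum((xi-xbar)^2) = 134/3 ≈ 44.666667
b = Sxy / Sxx = 75/134 ≈ 0.559701
a = 6 - 0.559701 * 6.666667 = 152/67 ≈ 2.268657

2.2687


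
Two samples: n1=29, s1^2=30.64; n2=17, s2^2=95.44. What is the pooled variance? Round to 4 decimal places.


sp^2 = ((n1-1)*s1^2 + (n2-1)*s2^2)/(n1+n2-2)
(n1-1)*s1^2 = 28 * 30.64 = 857.92
(n2-1)*s2^2 = 16 * 95.44 = 1527.04
numerator = 857.92 + 1527.04 = 2384.96
n1+n2-2 = 44
sp^2 = 2384.96 / 44 = 14906/275 ≈ 54.203636

54.2036


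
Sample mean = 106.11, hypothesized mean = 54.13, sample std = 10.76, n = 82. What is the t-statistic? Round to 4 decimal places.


t = (xbar - mu0) / (s/sqrt(n))
xbar - mu0 = 106.11 - 54.13 = 51.98
sqrt(82) ≈ 9.05538514
s/sqrt(n) = 10.76 / 9.05538514 ≈ 1.18824322
t = 51.98 / 1.18824322 ≈ 43.745253

43.7453


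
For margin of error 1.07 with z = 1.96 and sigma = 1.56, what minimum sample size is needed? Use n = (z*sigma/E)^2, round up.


z*sigma/E = 1.96 * 1.56 / 1.07 = 7644/2675 ≈ 2.857570
(z*sigma/E)^2 ≈ 8.165707
round up: n = 9

9


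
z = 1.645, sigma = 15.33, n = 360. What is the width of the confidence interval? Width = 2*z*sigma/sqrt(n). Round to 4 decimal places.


width = 2*z*sigma/sqrt(n)
2*z*sigma = 2 * 1.645 * 15.33 = 50.4357
sqrt(360) ≈ 18.973666
width = 50.4357 / 18.973666 ≈ 2.658195

2.6582


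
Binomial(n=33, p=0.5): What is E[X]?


E[X] = n*p = 33 * 0.5 = 16.5

16.5


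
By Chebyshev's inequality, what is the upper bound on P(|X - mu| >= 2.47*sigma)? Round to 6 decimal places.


P <= 1/k^2
k^2 = 2.47^2 = 6.1009
1/k^2 = 1 / 6.1009 ≈ 0.16391024

0.163910


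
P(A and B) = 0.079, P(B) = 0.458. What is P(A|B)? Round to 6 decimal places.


P(A|B) = P(A and B) / P(B) = 0.079 / 0.458 = 79/458 ≈ 0.17248908

0.172489


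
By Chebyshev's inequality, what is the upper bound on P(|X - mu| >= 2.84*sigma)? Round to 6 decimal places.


P <= 1/k^2
k^2 = 2.84^2 = 8.0656
1/k^2 = 1 / 8.0656 = 625/5041 ≈ 0.12398334

0.123983


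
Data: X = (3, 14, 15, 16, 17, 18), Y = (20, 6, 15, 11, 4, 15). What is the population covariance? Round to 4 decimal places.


Cov = (1/n)*sum((xi-xbar)(yi-ybar))
n = 6, xbar = 83/6 ≈ 13.833333, ybar = 71/6 ≈ 11.833333
sum((xi-xbar)(yi-ybar)) = -595/6 ≈ -99.166667
Cov = -99.166667 / 6 = -595/36 ≈ -16.527778

-16.5278


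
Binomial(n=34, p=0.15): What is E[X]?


E[X] = n*p = 34 * 0.15 = 5.1

5.1


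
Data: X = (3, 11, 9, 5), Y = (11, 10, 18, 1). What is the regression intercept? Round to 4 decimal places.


a = ybar - b*xbar, where b = sum((xi-xbar)(yi-ybar)) / sum((xi-xbar)^2)
n = 4, xbar = 28/4 = 7, ybar = 40/4 = 10
Sxy = sum((xi-xbar)(yi-ybar)) = 30
Sxx = sum((xi-xbar)^2) = 40
b = Sxy / Sxx = 0.75
a = 10 - 0.75 * 7 = 4.75

4.7500


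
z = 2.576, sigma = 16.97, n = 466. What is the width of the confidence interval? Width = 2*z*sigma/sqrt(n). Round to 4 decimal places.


width = 2*z*sigma/sqrt(n)
2*z*sigma = 2 * 2.576 * 16.97 = 87.42944
sqrt(466) ≈ 21.587033
width = 87.42944 / 21.587033 ≈ 4.050091

4.0501


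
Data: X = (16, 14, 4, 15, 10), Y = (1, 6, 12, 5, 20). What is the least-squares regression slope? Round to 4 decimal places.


b = sum((xi-xbar)(yi-ybar)) / sum((xi-xbar)^2)
n = 5, xbar = 59/5 = 11.8, ybar = 44/5 = 8.8
Sxy = sum((xi-xbar)(yi-ybar)) = -96.2
Sxx = sum((xi-xbar)^2) = 96.8
b = Sxy / Sxx = -481/484 ≈ -0.993802

-0.9938


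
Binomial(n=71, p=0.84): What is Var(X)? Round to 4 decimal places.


Var = n*p*(1-p) = 71 * 0.84 * 0.16 = 9.5424

9.5424


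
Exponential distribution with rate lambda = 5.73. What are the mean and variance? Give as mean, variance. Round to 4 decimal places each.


mean = 1/lam, var = 1/lam^2
mean = 1 / 5.73 = 100/573 ≈ 0.174520
lam^2 = 5.73^2 = 32.8329
var = 1 / 32.8329 ≈ 0.030457

0.1745, 0.0305


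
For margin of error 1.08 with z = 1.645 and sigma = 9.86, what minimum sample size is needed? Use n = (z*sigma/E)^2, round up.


z*sigma/E = 1.645 * 9.86 / 1.08 ≈ 15.018241
(z*sigma/E)^2 ≈ 225.547555
round up: n = 226

226


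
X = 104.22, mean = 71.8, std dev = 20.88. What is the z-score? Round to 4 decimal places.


z = (X - mu) / sigma
X - mu = 104.22 - 71.8 = 32.42
z = 32.42 / 20.88 = 1621/1044 ≈ 1.552682

1.5527


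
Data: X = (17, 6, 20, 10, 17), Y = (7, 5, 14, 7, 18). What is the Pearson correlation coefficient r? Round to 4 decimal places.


r = sum((xi-xbar)(yi-ybar)) / sqrt(sum((xi-xbar)^2) * sum((yi-ybar)^2))
n = 5, xbar = 70/5 = 14, ybar = 51/5 = 10.2
Sxy = sum((xi-xbar)(yi-ybar)) = 91
Sxx = sum((xi-xbar)^2) = 134
Syy = sum((yi-ybar)^2) = 122.8
sqrt(Sxx*Syy) ≈ 128.277823
r = Sxy / sqrt(Sxx*Syy) = 91 / 128.277823 ≈ 0.709398

0.7094


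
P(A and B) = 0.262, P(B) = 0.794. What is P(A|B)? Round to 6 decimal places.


P(A|B) = P(A and B) / P(B) = 0.262 / 0.794 = 131/397 ≈ 0.32997481

0.329975


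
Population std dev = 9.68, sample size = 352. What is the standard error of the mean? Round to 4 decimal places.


SE = sigma / sqrt(n)
sqrt(352) ≈ 18.761663
SE = 9.68 / 18.761663 ≈ 0.515946

0.5159


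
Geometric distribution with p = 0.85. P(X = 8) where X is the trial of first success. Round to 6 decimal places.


P = (1-p)^(k-1) * p
(1-p)^(k-1) = 0.15^7 ≈ 0.000001708594
P = 0.000001708594 * 0.85 ≈ 0.000001452305

0.000001


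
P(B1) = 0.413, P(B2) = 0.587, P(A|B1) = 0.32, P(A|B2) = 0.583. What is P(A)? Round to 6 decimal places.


P(A) = P(A|B1)*P(B1) + P(A|B2)*P(B2)
P(A|B1)*P(B1) = 0.32 * 0.413 = 0.13216
P(A|B2)*P(B2) = 0.583 * 0.587 = 0.342221
P(A) = 0.13216 + 0.342221 = 0.474381

0.474381


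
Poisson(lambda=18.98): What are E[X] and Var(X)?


E[X] = Var(X) = lambda = 18.98

18.98, 18.98


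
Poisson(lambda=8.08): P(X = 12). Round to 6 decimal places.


P = e^(-lam) * lam^k / k!
e^(-8.08) ≈ 0.0003096710
lam^k = 8.08^12 ≈ 77434826443.696392
k! = 12! = 479001600
P = 0.0003096710 * 77434826443.696392 / 479001600 ≈ 0.050061

0.050061


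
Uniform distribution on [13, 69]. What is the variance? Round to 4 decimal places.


Var = (b-a)^2 / 12
(b-a)^2 = (69 - 13)^2 = 3136
Var = 3136/12 ≈ 261.333333

261.3333


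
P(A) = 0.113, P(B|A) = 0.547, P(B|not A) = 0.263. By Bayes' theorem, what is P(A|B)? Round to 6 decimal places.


P(A|B) = P(B|A)*P(A) / P(B), P(B) = P(B|A)*P(A) + P(B|not A)*P(not A)
P(B|A)*P(A) = 0.547 * 0.113 = 0.061811
P(B|not A)*P(not A) = 0.263 * 0.887 = 0.233281
P(B) = 0.061811 + 0.233281 = 0.295092
P(A|B) = 0.061811 / 0.295092 ≈ 0.20946349

0.209463


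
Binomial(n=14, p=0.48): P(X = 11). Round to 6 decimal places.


P = C(n,k) * p^k * (1-p)^(n-k)
C(14,11) = 364
p^k = 0.48^11 ≈ 0.0003116403
(1-p)^(n-k) = 0.52^3 = 0.140608
P = 364 * 0.0003116403 * 0.140608 ≈ 0.015950

0.015950


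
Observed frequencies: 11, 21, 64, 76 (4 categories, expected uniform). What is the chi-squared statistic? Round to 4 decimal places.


chi2 = sum((O-E)^2/E), E = total/4
total = 172, E = 172/4 = 43
(11 - 43)^2 / 43 = 1024 / 43 = 1024/43 ≈ 23.813953
(21 - 43)^2 / 43 = 484 / 43 = 484/43 ≈ 11.255814
(64 - 43)^2 / 43 = 441 / 43 = 441/43 ≈ 10.255814
(76 - 43)^2 / 43 = 1089 / 43 = 1089/43 ≈ 25.325581
chi2 = 3038/43 ≈ 70.651163

70.6512


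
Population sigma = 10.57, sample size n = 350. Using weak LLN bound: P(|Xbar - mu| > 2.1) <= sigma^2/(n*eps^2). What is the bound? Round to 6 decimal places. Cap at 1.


bound = min(1, sigma^2/(n*eps^2))
sigma^2 = 10.57^2 = 111.7249
n*eps^2 = 350 * 2.1^2 = 350 * 4.41 = 1543.5
sigma^2/(n*eps^2) = 111.7249 / 1543.5 ≈ 0.07238413

0.072384


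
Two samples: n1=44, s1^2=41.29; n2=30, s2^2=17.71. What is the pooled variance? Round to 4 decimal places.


sp^2 = ((n1-1)*s1^2 + (n2-1)*s2^2)/(n1+n2-2)
(n1-1)*s1^2 = 43 * 41.29 = 1775.47
(n2-1)*s2^2 = 29 * 17.71 = 513.59
numerator = 1775.47 + 513.59 = 2289.06
n1+n2-2 = 72
sp^2 = 2289.06 / 72 = 31.7925

31.7925


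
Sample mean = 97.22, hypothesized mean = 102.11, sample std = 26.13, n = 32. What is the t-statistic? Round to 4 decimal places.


t = (xbar - mu0) / (s/sqrt(n))
xbar - mu0 = 97.22 - 102.11 = -4.89
sqrt(32) ≈ 5.65685425
s/sqrt(n) = 26.13 / 5.65685425 ≈ 4.61917505
t = -4.89 / 4.61917505 ≈ -1.058631

-1.0586


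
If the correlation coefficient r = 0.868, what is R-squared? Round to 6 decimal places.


R^2 = r^2 = (0.868)^2 = 0.753424

0.753424


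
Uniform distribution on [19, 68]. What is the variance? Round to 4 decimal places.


Var = (b-a)^2 / 12
(b-a)^2 = (68 - 19)^2 = 2401
Var = 2401/12 ≈ 200.083333

200.0833


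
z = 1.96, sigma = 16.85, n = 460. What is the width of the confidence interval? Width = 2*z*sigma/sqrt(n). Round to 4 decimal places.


width = 2*z*sigma/sqrt(n)
2*z*sigma = 2 * 1.96 * 16.85 = 66.052
sqrt(460) ≈ 21.447611
width = 66.052 / 21.447611 ≈ 3.079690

3.0797


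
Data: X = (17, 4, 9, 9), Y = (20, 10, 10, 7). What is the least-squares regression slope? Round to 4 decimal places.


b = sum((xi-xbar)(yi-ybar)) / sum((xi-xbar)^2)
n = 4, xbar = 39/4 = 9.75, ybar = 47/4 = 11.75
Sxy = sum((xi-xbar)(yi-ybar)) = 74.75
Sxx = sum((xi-xbar)^2) = 86.75
b = Sxy / Sxx = 299/347 ≈ 0.861671

0.8617


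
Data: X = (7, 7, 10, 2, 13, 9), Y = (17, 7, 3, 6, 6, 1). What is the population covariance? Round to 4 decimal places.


Cov = (1/n)*sum((xi-xbar)(yi-ybar))
n = 6, xbar = 48/6 = 8, ybar = 40/6 = 20/3 ≈ 6.666667
sum((xi-xbar)(yi-ybar)) = -23
Cov = -23 / 6 = -23/6 ≈ -3.833333

-3.8333


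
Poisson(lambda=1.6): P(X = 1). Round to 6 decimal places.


P = e^(-lam) * lam^k / k!
e^(-1.6) ≈ 0.2018965
lam^k = 1.6^1 = 1.6
k! = 1! = 1
P = 0.2018965 * 1.6 / 1 ≈ 0.323034

0.323034


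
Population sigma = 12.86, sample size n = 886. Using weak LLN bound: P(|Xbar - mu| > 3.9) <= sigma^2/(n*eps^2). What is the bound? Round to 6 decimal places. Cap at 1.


bound = min(1, sigma^2/(n*eps^2))
sigma^2 = 12.86^2 = 165.3796
n*eps^2 = 886 * 3.9^2 = 886 * 15.21 = 13476.06
sigma^2/(n*eps^2) = 165.3796 / 13476.06 ≈ 0.01227210

0.012272


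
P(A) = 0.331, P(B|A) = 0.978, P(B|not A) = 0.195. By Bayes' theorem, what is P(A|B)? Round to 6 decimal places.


P(A|B) = P(B|A)*P(A) / P(B), P(B) = P(B|A)*P(A) + P(B|not A)*P(not A)
P(B|A)*P(A) = 0.978 * 0.331 = 0.323718
P(B|not A)*P(not A) = 0.195 * 0.669 = 0.130455
P(B) = 0.323718 + 0.130455 = 0.454173
P(A|B) = 0.323718 / 0.454173 ≈ 0.71276364

0.712764


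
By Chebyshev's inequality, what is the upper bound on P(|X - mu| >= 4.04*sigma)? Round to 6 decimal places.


P <= 1/k^2
k^2 = 4.04^2 = 16.3216
1/k^2 = 1 / 16.3216 ≈ 0.06126850

0.061269


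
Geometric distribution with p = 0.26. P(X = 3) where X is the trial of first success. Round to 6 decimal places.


P = (1-p)^(k-1) * p
(1-p)^(k-1) = 0.74^2 = 0.5476
P = 0.5476 * 0.26 = 0.142376

0.142376


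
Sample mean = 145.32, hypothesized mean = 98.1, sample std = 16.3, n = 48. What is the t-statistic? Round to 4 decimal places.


t = (xbar - mu0) / (s/sqrt(n))
xbar - mu0 = 145.32 - 98.1 = 47.22
sqrt(48) ≈ 6.92820323
s/sqrt(n) = 16.3 / 6.92820323 ≈ 2.35270235
t = 47.22 / 2.35270235 ≈ 20.070537

20.0705


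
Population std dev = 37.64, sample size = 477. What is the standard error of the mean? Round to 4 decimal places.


SE = sigma / sqrt(n)
sqrt(477) ≈ 21.840330
SE = 37.64 / 21.840330 ≈ 1.723417

1.7234


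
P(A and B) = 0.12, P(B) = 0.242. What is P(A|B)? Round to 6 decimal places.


P(A|B) = P(A and B) / P(B) = 0.12 / 0.242 = 60/121 ≈ 0.49586777

0.495868


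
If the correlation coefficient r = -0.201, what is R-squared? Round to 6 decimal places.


R^2 = r^2 = (-0.201)^2 = 0.040401

0.040401


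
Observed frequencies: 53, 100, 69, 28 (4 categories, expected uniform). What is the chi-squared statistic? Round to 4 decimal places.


chi2 = sum((O-E)^2/E), E = total/4
total = 250, E = 250/4 = 62.5
(53 - 62.5)^2 / 62.5 = 90.25 / 62.5 = 1.444
(100 - 62.5)^2 / 62.5 = 1406.25 / 62.5 = 22.5
(69 - 62.5)^2 / 62.5 = 42.25 / 62.5 = 0.676
(28 - 62.5)^2 / 62.5 = 1190.25 / 62.5 = 19.044
chi2 = 43.664

43.6640


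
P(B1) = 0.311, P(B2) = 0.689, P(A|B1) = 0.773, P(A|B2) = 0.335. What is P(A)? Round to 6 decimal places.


P(A) = P(A|B1)*P(B1) + P(A|B2)*P(B2)
P(A|B1)*P(B1) = 0.773 * 0.311 = 0.240403
P(A|B2)*P(B2) = 0.335 * 0.689 = 0.230815
P(A) = 0.240403 + 0.230815 = 0.471218

0.471218


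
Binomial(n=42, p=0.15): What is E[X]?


E[X] = n*p = 42 * 0.15 = 6.3

6.3


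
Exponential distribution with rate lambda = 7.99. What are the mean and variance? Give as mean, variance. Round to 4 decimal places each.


mean = 1/lam, var = 1/lam^2
mean = 1 / 7.99 = 100/799 ≈ 0.125156
lam^2 = 7.99^2 = 63.8401
var = 1 / 63.8401 ≈ 0.015664

0.1252, 0.0157


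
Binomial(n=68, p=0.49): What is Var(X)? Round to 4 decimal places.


Var = n*p*(1-p) = 68 * 0.49 * 0.51 = 16.9932

16.9932


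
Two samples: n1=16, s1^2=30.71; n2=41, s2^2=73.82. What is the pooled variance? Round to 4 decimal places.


sp^2 = ((n1-1)*s1^2 + (n2-1)*s2^2)/(n1+n2-2)
(n1-1)*s1^2 = 15 * 30.71 = 460.65
(n2-1)*s2^2 = 40 * 73.82 = 2952.8
numerator = 460.65 + 2952.8 = 3413.45
n1+n2-2 = 55
sp^2 = 3413.45 / 55 = 68269/1100 ≈ 62.062727

62.0627


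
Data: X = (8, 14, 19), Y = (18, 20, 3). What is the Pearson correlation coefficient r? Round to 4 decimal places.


r = sum((xi-xbar)(yi-ybar)) / sqrt(sum((xi-xbar)^2) * sum((yi-ybar)^2))
n = 3, xbar = 41/3 ≈ 13.666667, ybar = 41/3 ≈ 13.666667
Sxy = sum((xi-xbar)(yi-ybar)) = -238/3 ≈ -79.333333
Sxx = sum((xi-xbar)^2) = 182/3 ≈ 60.666667
Syy = sum((yi-ybar)^2) = 518/3 ≈ 172.666667
sqrt(Sxx*Syy) ≈ 102.347990
r = Sxy / sqrt(Sxx*Syy) = -79.333333 / 102.347990 ≈ -0.775133

-0.7751


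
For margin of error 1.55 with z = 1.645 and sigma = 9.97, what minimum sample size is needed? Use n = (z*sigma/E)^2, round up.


z*sigma/E = 1.645 * 9.97 / 1.55 ≈ 10.581065
(z*sigma/E)^2 ≈ 111.958926
round up: n = 112

112


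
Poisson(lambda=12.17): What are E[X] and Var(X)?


E[X] = Var(X) = lambda = 12.17

12.17, 12.17


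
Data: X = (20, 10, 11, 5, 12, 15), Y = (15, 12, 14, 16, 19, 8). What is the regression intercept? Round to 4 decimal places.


a = ybar - b*xbar, where b = sum((xi-xbar)(yi-ybar)) / sum((xi-xbar)^2)
n = 6, xbar = 73/6 ≈ 12.166667, ybar = 84/6 = 14
Sxy = sum((xi-xbar)(yi-ybar)) = -20
Sxx = sum((xi-xbar)^2) = 761/6 ≈ 126.833333
b = Sxy / Sxx = -120/761 ≈ -0.157687
a = 14 - (-0.157687) * 12.166667 = 12114/761 ≈ 15.918528

15.9185


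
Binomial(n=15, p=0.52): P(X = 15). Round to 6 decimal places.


P = C(n,k) * p^k * (1-p)^(n-k)
C(15,15) = 1
p^k = 0.52^15 ≈ 0.00005496043
(1-p)^(n-k) = 0.48^0 = 1
P = 1 * 0.00005496043 * 1 ≈ 0.000055

0.000055


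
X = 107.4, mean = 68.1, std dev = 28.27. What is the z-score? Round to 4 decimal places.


z = (X - mu) / sigma
X - mu = 107.4 - 68.1 = 39.3
z = 39.3 / 28.27 = 3930/2827 ≈ 1.390166

1.3902


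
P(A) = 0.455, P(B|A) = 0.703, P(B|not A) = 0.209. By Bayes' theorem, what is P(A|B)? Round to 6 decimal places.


P(A|B) = P(B|A)*P(A) / P(B), P(B) = P(B|A)*P(A) + P(B|not A)*P(not A)
P(B|A)*P(A) = 0.703 * 0.455 = 0.319865
P(B|not A)*P(not A) = 0.209 * 0.545 = 0.113905
P(B) = 0.319865 + 0.113905 = 0.43377
P(A|B) = 0.319865 / 0.43377 = 3367/4566 ≈ 0.73740692

0.737407


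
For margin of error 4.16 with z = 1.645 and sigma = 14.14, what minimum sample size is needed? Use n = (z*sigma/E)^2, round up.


z*sigma/E = 1.645 * 14.14 / 4.16 ≈ 5.591418
(z*sigma/E)^2 ≈ 31.263958
round up: n = 32

32


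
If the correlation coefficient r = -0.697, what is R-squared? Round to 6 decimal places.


R^2 = r^2 = (-0.697)^2 = 0.485809

0.485809


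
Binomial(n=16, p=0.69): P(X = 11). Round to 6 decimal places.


P = C(n,k) * p^k * (1-p)^(n-k)
C(16,11) = 4368
p^k = 0.69^11 ≈ 0.01687874
(1-p)^(n-k) = 0.31^5 ≈ 0.002862915
P = 4368 * 0.01687874 * 0.002862915 ≈ 0.211072

0.211072


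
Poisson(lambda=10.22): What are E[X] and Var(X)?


E[X] = Var(X) = lambda = 10.22

10.22, 10.22


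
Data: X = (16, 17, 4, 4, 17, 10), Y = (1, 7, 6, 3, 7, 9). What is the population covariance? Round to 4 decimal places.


Cov = (1/n)*sum((xi-xbar)(yi-ybar))
n = 6, xbar = 68/6 = 34/3 ≈ 11.333333, ybar = 33/6 = 5.5
sum((xi-xbar)(yi-ybar)) = 6
Cov = 6 / 6 = 1

1.0000


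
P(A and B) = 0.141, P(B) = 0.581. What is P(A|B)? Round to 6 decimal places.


P(A|B) = P(A and B) / P(B) = 0.141 / 0.581 = 141/581 ≈ 0.24268503

0.242685


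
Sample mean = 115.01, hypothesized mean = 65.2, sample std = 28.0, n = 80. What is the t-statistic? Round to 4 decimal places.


t = (xbar - mu0) / (s/sqrt(n))
xbar - mu0 = 115.01 - 65.2 = 49.81
sqrt(80) ≈ 8.94427191
s/sqrt(n) = 28.0 / 8.94427191 ≈ 3.13049517
t = 49.81 / 3.13049517 ≈ 15.911221

15.9112


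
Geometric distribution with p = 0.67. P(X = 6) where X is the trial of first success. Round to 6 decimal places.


P = (1-p)^(k-1) * p
(1-p)^(k-1) = 0.33^5 ≈ 0.003913539
P = 0.003913539 * 0.67 ≈ 0.002622071

0.002622


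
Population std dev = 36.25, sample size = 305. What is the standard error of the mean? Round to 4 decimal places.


SE = sigma / sqrt(n)
sqrt(305) ≈ 17.464249
SE = 36.25 / 17.464249 ≈ 2.075669

2.0757


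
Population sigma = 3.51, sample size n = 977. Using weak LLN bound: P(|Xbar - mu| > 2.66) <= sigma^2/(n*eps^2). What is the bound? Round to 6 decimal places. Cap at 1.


bound = min(1, sigma^2/(n*eps^2))
sigma^2 = 3.51^2 = 12.3201
n*eps^2 = 977 * 2.66^2 = 977 * 7.0756 = 6912.8612
sigma^2/(n*eps^2) = 12.3201 / 6912.8612 ≈ 0.00178220

0.001782


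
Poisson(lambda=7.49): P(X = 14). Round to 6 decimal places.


P = e^(-lam) * lam^k / k!
e^(-7.49) ≈ 0.0005586430
lam^k = 7.49^14 ≈ 1748821354795.574407
k! = 14! = 87178291200
P = 0.0005586430 * 1748821354795.574407 / 87178291200 ≈ 0.011207

0.011207


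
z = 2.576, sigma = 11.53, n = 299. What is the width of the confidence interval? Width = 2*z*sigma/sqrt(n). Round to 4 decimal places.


width = 2*z*sigma/sqrt(n)
2*z*sigma = 2 * 2.576 * 11.53 = 59.40256
sqrt(299) ≈ 17.291616
width = 59.40256 / 17.291616 ≈ 3.435339

3.4353


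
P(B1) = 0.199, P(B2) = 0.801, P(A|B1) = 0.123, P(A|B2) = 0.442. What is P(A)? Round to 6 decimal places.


P(A) = P(A|B1)*P(B1) + P(A|B2)*P(B2)
P(A|B1)*P(B1) = 0.123 * 0.199 = 0.024477
P(A|B2)*P(B2) = 0.442 * 0.801 = 0.354042
P(A) = 0.024477 + 0.354042 = 0.378519

0.378519


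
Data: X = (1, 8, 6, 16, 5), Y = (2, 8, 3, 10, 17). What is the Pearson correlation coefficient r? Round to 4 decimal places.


r = sum((xi-xbar)(yi-ybar)) / sqrt(sum((xi-xbar)^2) * sum((yi-ybar)^2))
n = 5, xbar = 36/5 = 7.2, ybar = 40/5 = 8
Sxy = sum((xi-xbar)(yi-ybar)) = 41
Sxx = sum((xi-xbar)^2) = 122.8
Syy = sum((yi-ybar)^2) = 146
sqrt(Sxx*Syy) ≈ 133.898469
r = Sxy / sqrt(Sxx*Syy) = 41 / 133.898469 ≈ 0.306202

0.3062


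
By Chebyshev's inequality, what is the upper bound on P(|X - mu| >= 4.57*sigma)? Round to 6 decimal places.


P <= 1/k^2
k^2 = 4.57^2 = 20.8849
1/k^2 = 1 / 20.8849 ≈ 0.04788148

0.047881


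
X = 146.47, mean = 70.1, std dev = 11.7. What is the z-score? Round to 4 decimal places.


z = (X - mu) / sigma
X - mu = 146.47 - 70.1 = 76.37
z = 76.37 / 11.7 = 7637/1170 ≈ 6.527350

6.5274


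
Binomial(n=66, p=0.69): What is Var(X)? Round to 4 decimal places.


Var = n*p*(1-p) = 66 * 0.69 * 0.31 = 14.1174

14.1174


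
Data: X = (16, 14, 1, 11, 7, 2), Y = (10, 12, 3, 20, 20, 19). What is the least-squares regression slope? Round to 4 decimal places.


b = sum((xi-xbar)(yi-ybar)) / sum((xi-xbar)^2)
n = 6, xbar = 51/6 = 8.5, ybar = 84/6 = 14
Sxy = sum((xi-xbar)(yi-ybar)) = 15
Sxx = sum((xi-xbar)^2) = 193.5
b = Sxy / Sxx = 10/129 ≈ 0.077519

0.0775


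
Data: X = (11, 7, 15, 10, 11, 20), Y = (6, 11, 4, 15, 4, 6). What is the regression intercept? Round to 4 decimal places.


a = ybar - b*xbar, where b = sum((xi-xbar)(yi-ybar)) / sum((xi-xbar)^2)
n = 6, xbar = 74/6 = 37/3 ≈ 12.333333, ybar = 46/6 = 23/3 ≈ 7.666667
Sxy = sum((xi-xbar)(yi-ybar)) = -151/3 ≈ -50.333333
Sxx = sum((xi-xbar)^2) = 310/3 ≈ 103.333333
b = Sxy / Sxx = -151/310 ≈ -0.487097
a = 7.666667 - (-0.487097) * 12.333333 = 4239/310 ≈ 13.674194

13.6742


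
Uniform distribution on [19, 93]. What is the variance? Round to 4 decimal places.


Var = (b-a)^2 / 12
(b-a)^2 = (93 - 19)^2 = 5476
Var = 5476/12 ≈ 456.333333

456.3333


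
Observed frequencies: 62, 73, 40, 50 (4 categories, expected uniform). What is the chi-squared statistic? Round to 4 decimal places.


chi2 = sum((O-E)^2/E), E = total/4
total = 225, E = 225/4 = 56.25
(62 - 56.25)^2 / 56.25 = 33.0625 / 56.25 = 529/900 ≈ 0.587778
(73 - 56.25)^2 / 56.25 = 280.5625 / 56.25 = 4489/900 ≈ 4.987778
(40 - 56.25)^2 / 56.25 = 264.0625 / 56.25 = 169/36 ≈ 4.694444
(50 - 56.25)^2 / 56.25 = 39.0625 / 56.25 = 25/36 ≈ 0.694444
chi2 = 2467/225 ≈ 10.964444

10.9644


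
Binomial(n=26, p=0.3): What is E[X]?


E[X] = n*p = 26 * 0.3 = 7.8

7.8


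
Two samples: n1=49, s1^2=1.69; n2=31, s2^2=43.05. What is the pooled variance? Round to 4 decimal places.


sp^2 = ((n1-1)*s1^2 + (n2-1)*s2^2)/(n1+n2-2)
(n1-1)*s1^2 = 48 * 1.69 = 81.12
(n2-1)*s2^2 = 30 * 43.05 = 1291.5
numerator = 81.12 + 1291.5 = 1372.62
n1+n2-2 = 78
sp^2 = 1372.62 / 78 = 22877/1300 ≈ 17.597692

17.5977


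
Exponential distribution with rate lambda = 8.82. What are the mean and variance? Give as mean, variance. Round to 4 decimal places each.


mean = 1/lam, var = 1/lam^2
mean = 1 / 8.82 = 50/441 ≈ 0.113379
lam^2 = 8.82^2 = 77.7924
var = 1 / 77.7924 ≈ 0.012855

0.1134, 0.0129


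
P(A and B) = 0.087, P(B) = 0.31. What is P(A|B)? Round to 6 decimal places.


P(A|B) = P(A and B) / P(B) = 0.087 / 0.31 = 87/310 ≈ 0.28064516

0.280645


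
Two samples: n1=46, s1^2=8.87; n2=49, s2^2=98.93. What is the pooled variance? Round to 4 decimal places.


sp^2 = ((n1-1)*s1^2 + (n2-1)*s2^2)/(n1+n2-2)
(n1-1)*s1^2 = 45 * 8.87 = 399.15
(n2-1)*s2^2 = 48 * 98.93 = 4748.64
numerator = 399.15 + 4748.64 = 5147.79
n1+n2-2 = 93
sp^2 = 5147.79 / 93 = 171593/3100 ≈ 55.352581

55.3526


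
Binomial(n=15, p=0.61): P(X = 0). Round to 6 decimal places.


P = C(n,k) * p^k * (1-p)^(n-k)
C(15,0) = 1
p^k = 0.61^0 = 1
(1-p)^(n-k) = 0.39^15 ≈ 0.0000007344616
P = 1 * 1 * 0.0000007344616 ≈ 0.000001

0.000001


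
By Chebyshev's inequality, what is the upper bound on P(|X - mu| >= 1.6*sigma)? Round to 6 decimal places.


P <= 1/k^2
k^2 = 1.6^2 = 2.56
1/k^2 = 1 / 2.56 = 0.390625

0.390625


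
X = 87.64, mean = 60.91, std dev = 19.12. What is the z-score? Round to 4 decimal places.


z = (X - mu) / sigma
X - mu = 87.64 - 60.91 = 26.73
z = 26.73 / 19.12 = 2673/1912 ≈ 1.398013

1.3980


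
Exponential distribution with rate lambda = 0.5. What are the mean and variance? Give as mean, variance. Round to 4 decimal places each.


mean = 1/lam, var = 1/lam^2
mean = 1 / 0.5 = 2
lam^2 = 0.5^2 = 0.25
var = 1 / 0.25 = 4

2.0000, 4.0000


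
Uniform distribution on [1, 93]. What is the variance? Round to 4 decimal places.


Var = (b-a)^2 / 12
(b-a)^2 = (93 - 1)^2 = 8464
Var = 8464/12 ≈ 705.333333

705.3333


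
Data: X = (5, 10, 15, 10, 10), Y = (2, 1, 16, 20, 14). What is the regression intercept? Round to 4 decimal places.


a = ybar - b*xbar, where b = sum((xi-xbar)(yi-ybar)) / sum((xi-xbar)^2)
n = 5, xbar = 50/5 = 10, ybar = 53/5 = 10.6
Sxy = sum((xi-xbar)(yi-ybar)) = 70
Sxx = sum((xi-xbar)^2) = 50
b = Sxy / Sxx = 1.4
a = 10.6 - 1.4 * 10 = -3.4

-3.4000


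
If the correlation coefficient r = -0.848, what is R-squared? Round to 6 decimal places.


R^2 = r^2 = (-0.848)^2 = 0.719104

0.719104


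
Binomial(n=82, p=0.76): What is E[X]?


E[X] = n*p = 82 * 0.76 = 62.32

62.32


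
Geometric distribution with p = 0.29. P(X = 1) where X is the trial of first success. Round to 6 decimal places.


P = (1-p)^(k-1) * p
(1-p)^(k-1) = 0.71^0 = 1
P = 1 * 0.29 = 0.29

0.290000


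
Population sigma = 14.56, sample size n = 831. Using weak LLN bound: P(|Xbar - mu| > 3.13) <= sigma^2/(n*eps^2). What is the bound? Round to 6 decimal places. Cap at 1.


bound = min(1, sigma^2/(n*eps^2))
sigma^2 = 14.56^2 = 211.9936
n*eps^2 = 831 * 3.13^2 = 831 * 9.7969 = 8141.2239
sigma^2/(n*eps^2) = 211.9936 / 8141.2239 ≈ 0.02603952

0.026040
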